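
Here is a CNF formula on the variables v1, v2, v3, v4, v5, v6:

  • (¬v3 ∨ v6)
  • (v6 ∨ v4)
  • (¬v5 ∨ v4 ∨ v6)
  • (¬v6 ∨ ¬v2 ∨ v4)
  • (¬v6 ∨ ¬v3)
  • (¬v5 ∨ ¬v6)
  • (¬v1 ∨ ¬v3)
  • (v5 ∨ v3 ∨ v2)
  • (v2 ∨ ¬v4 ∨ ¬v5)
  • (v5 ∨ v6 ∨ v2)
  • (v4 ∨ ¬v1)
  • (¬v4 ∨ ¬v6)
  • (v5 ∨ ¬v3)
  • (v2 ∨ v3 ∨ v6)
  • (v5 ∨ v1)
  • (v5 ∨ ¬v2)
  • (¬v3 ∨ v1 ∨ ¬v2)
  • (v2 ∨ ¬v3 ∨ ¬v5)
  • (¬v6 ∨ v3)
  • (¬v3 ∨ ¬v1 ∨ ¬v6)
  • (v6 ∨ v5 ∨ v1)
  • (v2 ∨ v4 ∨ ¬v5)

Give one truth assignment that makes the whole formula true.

v1=True, v2=True, v3=False, v4=True, v5=True, v6=False

Check each clause:
  1. (¬v3 ∨ v6) — ¬v3 is true.
  2. (v4 ∨ v6) — v4 is true.
  3. (v6 ∨ ¬v5 ∨ v4) — v4 is true.
  4. (v4 ∨ ¬v6 ∨ ¬v2) — ¬v6 is true.
  5. (¬v3 ∨ ¬v6) — ¬v6 is true.
  6. (¬v6 ∨ ¬v5) — ¬v6 is true.
  7. (¬v3 ∨ ¬v1) — ¬v3 is true.
  8. (v5 ∨ v3 ∨ v2) — v2 is true.
  9. (¬v4 ∨ v2 ∨ ¬v5) — v2 is true.
  10. (v5 ∨ v2 ∨ v6) — v2 is true.
  11. (v4 ∨ ¬v1) — v4 is true.
  12. (¬v6 ∨ ¬v4) — ¬v6 is true.
  13. (v5 ∨ ¬v3) — v5 is true.
  14. (v2 ∨ v3 ∨ v6) — v2 is true.
  15. (v1 ∨ v5) — v1 is true.
  16. (¬v2 ∨ v5) — v5 is true.
  17. (¬v3 ∨ v1 ∨ ¬v2) — v1 is true.
  18. (¬v5 ∨ ¬v3 ∨ v2) — v2 is true.
  19. (v3 ∨ ¬v6) — ¬v6 is true.
  20. (¬v6 ∨ ¬v3 ∨ ¬v1) — ¬v6 is true.
  21. (v6 ∨ v5 ∨ v1) — v1 is true.
  22. (v2 ∨ v4 ∨ ¬v5) — v2 is true.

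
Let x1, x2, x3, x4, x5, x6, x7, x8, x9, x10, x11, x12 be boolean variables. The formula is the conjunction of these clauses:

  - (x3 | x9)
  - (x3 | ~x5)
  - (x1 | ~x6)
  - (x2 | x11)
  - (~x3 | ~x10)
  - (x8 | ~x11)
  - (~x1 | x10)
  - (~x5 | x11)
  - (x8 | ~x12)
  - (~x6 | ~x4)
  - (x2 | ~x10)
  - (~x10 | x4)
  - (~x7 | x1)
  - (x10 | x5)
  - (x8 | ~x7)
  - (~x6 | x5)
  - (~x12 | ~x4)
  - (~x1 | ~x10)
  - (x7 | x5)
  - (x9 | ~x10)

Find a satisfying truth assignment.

Pure literal: x2 appears only positively; assign x2 = True.
x6 occurs only negated in the remaining clauses — set x6 = False.
Set x1 = False and propagate.
  then x7 is forced to False.
  then x5 is forced to True.
  then x3 is forced to True.
  then x10 is forced to False.
  then x11 is forced to True.
  then x8 is forced to True.
Set x4 = False and propagate.
x9, x12 are now unconstrained; take x9 = True, x12 = False.
Every clause has at least one true literal under this assignment.

x1 = F, x2 = T, x3 = T, x4 = F, x5 = T, x6 = F, x7 = F, x8 = T, x9 = T, x10 = F, x11 = T, x12 = F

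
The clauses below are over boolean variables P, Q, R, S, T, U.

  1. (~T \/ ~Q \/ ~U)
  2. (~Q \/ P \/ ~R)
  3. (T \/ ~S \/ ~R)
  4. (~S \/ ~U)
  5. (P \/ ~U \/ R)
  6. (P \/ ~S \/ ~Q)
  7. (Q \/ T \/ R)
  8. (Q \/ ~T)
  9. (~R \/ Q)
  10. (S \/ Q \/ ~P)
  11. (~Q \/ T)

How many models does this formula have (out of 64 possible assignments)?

5

Satisfying assignments:
  P=0 Q=1 R=0 S=0 T=1 U=0
  P=1 Q=1 R=0 S=0 T=1 U=0
  P=1 Q=1 R=0 S=1 T=1 U=0
  P=1 Q=1 R=1 S=0 T=1 U=0
  P=1 Q=1 R=1 S=1 T=1 U=0
That's 5 in total.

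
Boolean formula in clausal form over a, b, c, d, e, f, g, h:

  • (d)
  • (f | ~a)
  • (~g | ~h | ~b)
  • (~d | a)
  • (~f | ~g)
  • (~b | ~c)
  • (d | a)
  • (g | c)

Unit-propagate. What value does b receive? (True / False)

Unit clause (d) sets d = True.
In (a | ~d), ~d is now false; a must hold, so a = True.
From (f | ~a) and a = True: f = True.
In (~g | ~f), ~f is now false; ~g must hold, so g = False.
(g | c) with g = False leaves only c, so c = True.
(~c | ~b) with c = True leaves only ~b, so b = False.

False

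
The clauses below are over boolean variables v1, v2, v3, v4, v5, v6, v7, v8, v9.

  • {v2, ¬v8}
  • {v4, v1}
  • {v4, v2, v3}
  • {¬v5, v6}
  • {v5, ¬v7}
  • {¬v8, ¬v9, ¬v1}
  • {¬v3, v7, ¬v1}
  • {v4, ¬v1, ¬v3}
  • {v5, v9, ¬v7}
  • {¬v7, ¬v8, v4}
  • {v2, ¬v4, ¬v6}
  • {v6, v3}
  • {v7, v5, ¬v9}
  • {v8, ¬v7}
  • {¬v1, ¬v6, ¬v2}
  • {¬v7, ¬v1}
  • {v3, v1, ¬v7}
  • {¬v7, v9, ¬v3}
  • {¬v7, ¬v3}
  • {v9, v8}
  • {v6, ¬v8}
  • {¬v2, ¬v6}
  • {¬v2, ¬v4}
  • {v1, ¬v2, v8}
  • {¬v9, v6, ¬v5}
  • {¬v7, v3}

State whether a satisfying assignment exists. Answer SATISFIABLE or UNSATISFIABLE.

v7 = True:
  propagation gives v5=True, v6=True, v8=True, v2=True; an empty clause results — contradiction.
v7 = False:
  v2 = True:
    propagation gives v6=False, v5=False, v3=True, v1=False; an empty clause results — contradiction.
  v2 = False:
    propagation gives v8=False, v9=True, v5=True, v6=True; an empty clause results — contradiction.
Every branch closes, so no satisfying assignment exists.

UNSATISFIABLE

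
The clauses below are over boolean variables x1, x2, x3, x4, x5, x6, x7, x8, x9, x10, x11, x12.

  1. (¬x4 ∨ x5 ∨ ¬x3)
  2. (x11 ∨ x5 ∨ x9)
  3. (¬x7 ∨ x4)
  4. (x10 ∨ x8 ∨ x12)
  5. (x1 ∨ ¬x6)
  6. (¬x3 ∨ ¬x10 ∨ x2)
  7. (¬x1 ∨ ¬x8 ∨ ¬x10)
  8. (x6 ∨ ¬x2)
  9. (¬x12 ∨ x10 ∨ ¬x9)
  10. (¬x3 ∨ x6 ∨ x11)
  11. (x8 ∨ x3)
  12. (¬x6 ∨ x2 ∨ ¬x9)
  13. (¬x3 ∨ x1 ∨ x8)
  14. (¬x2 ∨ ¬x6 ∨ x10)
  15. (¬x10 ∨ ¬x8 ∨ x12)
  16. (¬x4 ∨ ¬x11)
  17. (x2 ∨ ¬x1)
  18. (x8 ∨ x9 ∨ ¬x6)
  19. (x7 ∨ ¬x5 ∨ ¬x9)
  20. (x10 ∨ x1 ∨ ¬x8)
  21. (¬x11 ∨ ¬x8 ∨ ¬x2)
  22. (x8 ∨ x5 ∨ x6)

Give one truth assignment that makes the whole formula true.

x1=True, x2=True, x3=True, x4=False, x5=False, x6=True, x7=False, x8=False, x9=True, x10=True, x11=False, x12=True

Branch on x1: take x1 = True.
  then x2 is forced to True.
  then x6 is forced to True.
  then x10 is forced to True.
  then x8 is forced to False.
  then x3 is forced to True.
  then x9 is forced to True.
The remaining clauses are satisfied by x4 = False, x5 = False, x7 = False, x11 = False, x12 = True.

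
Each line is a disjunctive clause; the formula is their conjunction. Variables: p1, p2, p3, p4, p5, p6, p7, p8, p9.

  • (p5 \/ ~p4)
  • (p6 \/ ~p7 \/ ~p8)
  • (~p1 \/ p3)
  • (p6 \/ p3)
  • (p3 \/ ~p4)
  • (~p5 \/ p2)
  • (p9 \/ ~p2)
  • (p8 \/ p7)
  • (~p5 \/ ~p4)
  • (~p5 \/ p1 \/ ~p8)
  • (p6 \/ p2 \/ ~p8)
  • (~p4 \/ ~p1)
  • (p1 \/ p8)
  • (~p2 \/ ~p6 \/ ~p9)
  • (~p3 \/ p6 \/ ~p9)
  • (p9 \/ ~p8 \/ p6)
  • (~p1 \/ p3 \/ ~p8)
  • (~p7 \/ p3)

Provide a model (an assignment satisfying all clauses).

p1=1, p2=0, p3=1, p4=0, p5=0, p6=1, p7=0, p8=1, p9=0

Pure literal: p4 appears only negated; assign p4 = False.
Try p1 = True.
  then p3 is forced to True.
Set p2 = False and propagate.
  then p5 is forced to False.
Set p6 = True and propagate.
The remaining clauses are satisfied by p7 = False, p8 = True, p9 = False.
Every clause has at least one true literal under this assignment.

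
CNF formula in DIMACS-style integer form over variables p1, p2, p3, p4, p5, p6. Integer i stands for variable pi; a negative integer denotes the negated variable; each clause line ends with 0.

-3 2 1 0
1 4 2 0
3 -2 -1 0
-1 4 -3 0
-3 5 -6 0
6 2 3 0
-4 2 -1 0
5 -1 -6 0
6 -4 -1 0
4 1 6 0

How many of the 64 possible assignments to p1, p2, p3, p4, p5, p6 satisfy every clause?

Case analysis on p1 and p2:
  p1=1, p2=1: remaining (p3,p4,p5,p6) ∈ {(1,1,1,1)} — 1.
  p1=1, p2=0: remaining (p3,p4,p5,p6) ∈ {(0,0,1,1)} — 1.
  p1=0, p2=1: 10 of the 16 assignments to (p3,p4,p5,p6) work.
  p1=0, p2=0: remaining (p3,p4,p5,p6) ∈ {(0,1,0,1); (0,1,1,1)} — 2.
Total: 1 + 1 + 10 + 2 = 14.

14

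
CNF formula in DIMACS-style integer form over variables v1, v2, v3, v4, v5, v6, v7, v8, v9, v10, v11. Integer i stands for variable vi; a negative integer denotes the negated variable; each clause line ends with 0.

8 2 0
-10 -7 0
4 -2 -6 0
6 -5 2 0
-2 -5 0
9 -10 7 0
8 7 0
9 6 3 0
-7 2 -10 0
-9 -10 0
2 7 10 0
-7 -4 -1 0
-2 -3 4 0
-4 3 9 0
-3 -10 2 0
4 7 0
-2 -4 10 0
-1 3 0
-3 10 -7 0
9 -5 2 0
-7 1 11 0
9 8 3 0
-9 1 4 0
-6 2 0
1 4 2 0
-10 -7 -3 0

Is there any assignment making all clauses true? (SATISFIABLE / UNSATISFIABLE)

SATISFIABLE

v5 occurs only negated in the remaining clauses — set v5 = False.
v8 occurs only positively in the remaining clauses — set v8 = True.
Set v1 = False and propagate.
Set v2 = False and propagate.
  then v6 is forced to False.
  then v4 is forced to True.
Branch on v3: take v3 = False.
  then v9 is forced to True.
  then v10 is forced to False.
  then v7 is forced to True.
  then v11 is forced to True.
Every clause has at least one true literal under this assignment.
So v1 = F  v2 = F  v3 = F  v4 = T  v5 = F  v6 = F  v7 = T  v8 = T  v9 = T  v10 = F  v11 = T is a satisfying assignment.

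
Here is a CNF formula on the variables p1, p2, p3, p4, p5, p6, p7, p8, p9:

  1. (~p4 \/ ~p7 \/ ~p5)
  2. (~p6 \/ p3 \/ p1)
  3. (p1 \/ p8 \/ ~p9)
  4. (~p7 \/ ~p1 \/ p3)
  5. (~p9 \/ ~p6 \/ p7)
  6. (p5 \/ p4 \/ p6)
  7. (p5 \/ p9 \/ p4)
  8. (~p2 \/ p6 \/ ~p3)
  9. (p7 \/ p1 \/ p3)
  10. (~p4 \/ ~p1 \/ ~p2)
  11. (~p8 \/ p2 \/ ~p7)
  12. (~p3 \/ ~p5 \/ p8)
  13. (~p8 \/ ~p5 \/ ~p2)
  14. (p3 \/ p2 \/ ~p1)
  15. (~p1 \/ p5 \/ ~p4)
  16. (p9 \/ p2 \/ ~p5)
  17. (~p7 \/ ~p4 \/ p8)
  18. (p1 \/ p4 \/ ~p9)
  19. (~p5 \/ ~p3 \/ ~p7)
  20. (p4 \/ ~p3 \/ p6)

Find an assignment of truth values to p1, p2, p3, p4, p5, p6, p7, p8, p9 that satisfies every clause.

p1=True, p2=True, p3=True, p4=False, p5=False, p6=True, p7=True, p8=True, p9=True

Check each clause:
  1. (~p7 \/ ~p4 \/ ~p5) — ~p5 is true.
  2. (p1 \/ ~p6 \/ p3) — p1 is true.
  3. (p1 \/ ~p9 \/ p8) — p8 is true.
  4. (p3 \/ ~p1 \/ ~p7) — p3 is true.
  5. (~p6 \/ p7 \/ ~p9) — p7 is true.
  6. (p5 \/ p4 \/ p6) — p6 is true.
  7. (p4 \/ p9 \/ p5) — p9 is true.
  8. (p6 \/ ~p2 \/ ~p3) — p6 is true.
  9. (p3 \/ p7 \/ p1) — p1 is true.
  10. (~p1 \/ ~p2 \/ ~p4) — ~p4 is true.
  11. (p2 \/ ~p8 \/ ~p7) — p2 is true.
  12. (p8 \/ ~p5 \/ ~p3) — p8 is true.
  13. (~p8 \/ ~p2 \/ ~p5) — ~p5 is true.
  14. (p2 \/ p3 \/ ~p1) — p2 is true.
  15. (~p4 \/ ~p1 \/ p5) — ~p4 is true.
  16. (p9 \/ ~p5 \/ p2) — p9 is true.
  17. (~p7 \/ p8 \/ ~p4) — p8 is true.
  18. (p4 \/ p1 \/ ~p9) — p1 is true.
  19. (~p3 \/ ~p7 \/ ~p5) — ~p5 is true.
  20. (p6 \/ p4 \/ ~p3) — p6 is true.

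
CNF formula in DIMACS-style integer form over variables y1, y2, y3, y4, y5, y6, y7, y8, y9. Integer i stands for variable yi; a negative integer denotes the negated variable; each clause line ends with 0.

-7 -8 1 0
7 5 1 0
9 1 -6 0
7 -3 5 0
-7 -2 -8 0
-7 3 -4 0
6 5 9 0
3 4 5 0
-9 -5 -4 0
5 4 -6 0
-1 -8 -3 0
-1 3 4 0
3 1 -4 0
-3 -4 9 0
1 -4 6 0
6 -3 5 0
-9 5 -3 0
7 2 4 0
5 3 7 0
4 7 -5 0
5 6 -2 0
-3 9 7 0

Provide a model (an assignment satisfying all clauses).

y1=False, y2=False, y3=True, y4=False, y5=True, y6=False, y7=True, y8=False, y9=True

Pure literal: y8 appears only negated; assign y8 = False.
Branch on y1: take y1 = False.
Set y2 = False and propagate.
Branch on y3: take y3 = True.
The remaining clauses are satisfied by y4 = False, y5 = True, y6 = False, y7 = True, y9 = True.
Check each clause:
  1. (y1 || !y8 || !y7) — !y8 is true.
  2. (y1 || y5 || y7) — y5 is true.
  3. (!y6 || y9 || y1) — !y6 is true.
  4. (y7 || !y3 || y5) — y5 is true.
  5. (!y7 || !y8 || !y2) — !y8 is true.
  6. (!y4 || !y7 || y3) — y3 is true.
  7. (y9 || y5 || y6) — y9 is true.
  8. (y5 || y4 || y3) — y3 is true.
  9. (!y5 || !y9 || !y4) — !y4 is true.
  10. (y4 || !y6 || y5) — !y6 is true.
  11. (!y3 || !y1 || !y8) — !y8 is true.
  12. (!y1 || y4 || y3) — y3 is true.
  13. (y1 || !y4 || y3) — y3 is true.
  14. (y9 || !y3 || !y4) — y9 is true.
  15. (y1 || y6 || !y4) — !y4 is true.
  16. (!y3 || y5 || y6) — y5 is true.
  17. (y5 || !y3 || !y9) — y5 is true.
  18. (y4 || y7 || y2) — y7 is true.
  19. (y5 || y3 || y7) — y3 is true.
  20. (y7 || !y5 || y4) — y7 is true.
  21. (y6 || y5 || !y2) — y5 is true.
  22. (!y3 || y9 || y7) — y9 is true.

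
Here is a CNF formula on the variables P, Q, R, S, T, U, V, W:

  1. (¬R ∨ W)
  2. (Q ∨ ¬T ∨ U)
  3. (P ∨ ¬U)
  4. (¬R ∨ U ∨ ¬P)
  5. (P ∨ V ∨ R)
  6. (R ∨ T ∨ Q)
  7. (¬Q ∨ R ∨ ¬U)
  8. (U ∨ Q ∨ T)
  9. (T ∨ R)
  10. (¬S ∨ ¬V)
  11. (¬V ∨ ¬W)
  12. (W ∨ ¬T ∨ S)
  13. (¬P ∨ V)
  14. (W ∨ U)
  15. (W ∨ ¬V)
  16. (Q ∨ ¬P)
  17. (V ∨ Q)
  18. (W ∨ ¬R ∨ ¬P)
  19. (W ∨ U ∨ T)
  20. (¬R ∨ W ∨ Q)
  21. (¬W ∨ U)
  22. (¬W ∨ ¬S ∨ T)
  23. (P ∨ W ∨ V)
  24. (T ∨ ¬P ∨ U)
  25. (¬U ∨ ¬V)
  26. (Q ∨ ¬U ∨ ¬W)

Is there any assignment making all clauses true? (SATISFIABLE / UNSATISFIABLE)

UNSATISFIABLE

W = True:
  propagation gives V=False, P=False, U=False; an empty clause results — contradiction.
W = False:
  propagation gives R=False, T=True, S=True, V=False; an empty clause results — contradiction.
Every branch closes, so no satisfying assignment exists.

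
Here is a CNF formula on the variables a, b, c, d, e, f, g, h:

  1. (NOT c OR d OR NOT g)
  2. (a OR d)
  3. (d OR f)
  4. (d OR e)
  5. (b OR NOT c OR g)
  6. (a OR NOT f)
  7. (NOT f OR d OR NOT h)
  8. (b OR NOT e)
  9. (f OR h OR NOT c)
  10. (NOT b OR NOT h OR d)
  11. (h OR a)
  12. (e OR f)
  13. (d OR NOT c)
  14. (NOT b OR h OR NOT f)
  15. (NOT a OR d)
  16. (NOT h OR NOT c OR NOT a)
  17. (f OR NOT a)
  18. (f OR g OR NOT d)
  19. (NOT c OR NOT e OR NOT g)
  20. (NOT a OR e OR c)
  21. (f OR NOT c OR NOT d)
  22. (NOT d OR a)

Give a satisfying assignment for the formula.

a=True, b=True, c=False, d=True, e=True, f=True, g=True, h=True

Check each clause:
  1. (NOT c OR d OR NOT g) — d is true.
  2. (a OR d) — a is true.
  3. (d OR f) — d is true.
  4. (d OR e) — d is true.
  5. (g OR NOT c OR b) — b is true.
  6. (NOT f OR a) — a is true.
  7. (NOT h OR d OR NOT f) — d is true.
  8. (b OR NOT e) — b is true.
  9. (f OR h OR NOT c) — h is true.
  10. (d OR NOT b OR NOT h) — d is true.
  11. (h OR a) — h is true.
  12. (e OR f) — e is true.
  13. (NOT c OR d) — d is true.
  14. (h OR NOT b OR NOT f) — h is true.
  15. (NOT a OR d) — d is true.
  16. (NOT h OR NOT c OR NOT a) — NOT c is true.
  17. (f OR NOT a) — f is true.
  18. (g OR f OR NOT d) — f is true.
  19. (NOT g OR NOT e OR NOT c) — NOT c is true.
  20. (e OR c OR NOT a) — e is true.
  21. (NOT c OR f OR NOT d) — NOT c is true.
  22. (a OR NOT d) — a is true.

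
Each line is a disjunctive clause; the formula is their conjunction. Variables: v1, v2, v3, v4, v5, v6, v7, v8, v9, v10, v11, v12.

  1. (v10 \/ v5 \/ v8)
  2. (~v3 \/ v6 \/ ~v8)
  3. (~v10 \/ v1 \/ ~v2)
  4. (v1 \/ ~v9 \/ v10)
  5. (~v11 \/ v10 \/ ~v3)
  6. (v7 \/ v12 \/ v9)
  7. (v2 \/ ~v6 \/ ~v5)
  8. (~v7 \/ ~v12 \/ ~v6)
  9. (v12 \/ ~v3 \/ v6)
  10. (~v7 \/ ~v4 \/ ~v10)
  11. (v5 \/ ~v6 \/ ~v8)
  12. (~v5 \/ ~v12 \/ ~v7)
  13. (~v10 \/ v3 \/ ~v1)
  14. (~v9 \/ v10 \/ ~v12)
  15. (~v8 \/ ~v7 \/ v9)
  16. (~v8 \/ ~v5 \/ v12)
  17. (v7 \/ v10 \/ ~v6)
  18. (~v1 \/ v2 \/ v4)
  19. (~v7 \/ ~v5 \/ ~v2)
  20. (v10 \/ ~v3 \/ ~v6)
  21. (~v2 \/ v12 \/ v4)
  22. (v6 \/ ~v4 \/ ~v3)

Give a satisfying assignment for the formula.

Pure literal: v11 appears only negated; assign v11 = False.
Branch on v1: take v1 = True.
Branch on v2: take v2 = False.
  then v4 is forced to True.
Set v3 = False and propagate.
  then v10 is forced to False.
For the remaining variables, v5 = False, v6 = False, v7 = False, v8 = True, v9 = False, v12 = True works.
Every clause has at least one true literal under this assignment.

v1=T, v2=F, v3=F, v4=T, v5=F, v6=F, v7=F, v8=T, v9=F, v10=F, v11=F, v12=T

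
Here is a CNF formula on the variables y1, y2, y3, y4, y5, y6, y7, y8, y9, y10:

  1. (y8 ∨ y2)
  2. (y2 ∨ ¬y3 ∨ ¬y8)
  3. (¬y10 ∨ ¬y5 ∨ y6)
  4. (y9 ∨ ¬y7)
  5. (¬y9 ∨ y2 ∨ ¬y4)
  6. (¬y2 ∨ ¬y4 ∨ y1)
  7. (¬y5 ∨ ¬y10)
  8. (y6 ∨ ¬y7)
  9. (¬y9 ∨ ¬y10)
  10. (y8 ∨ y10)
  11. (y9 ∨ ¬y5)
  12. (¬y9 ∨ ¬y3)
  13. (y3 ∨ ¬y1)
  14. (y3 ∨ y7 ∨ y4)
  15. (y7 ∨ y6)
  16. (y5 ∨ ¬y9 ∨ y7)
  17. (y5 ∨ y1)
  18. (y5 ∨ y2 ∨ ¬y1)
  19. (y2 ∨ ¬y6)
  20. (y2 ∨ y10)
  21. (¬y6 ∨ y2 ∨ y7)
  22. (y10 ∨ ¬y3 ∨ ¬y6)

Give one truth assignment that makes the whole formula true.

Branch on y1: take y1 = False.
  then y5 is forced to True.
  then y10 is forced to False.
  then y8 is forced to True.
  then y9 is forced to True.
  then y3 is forced to False.
  then y2 is forced to True.
  then y4 is forced to False.
  then y7 is forced to True.
  then y6 is forced to True.
Every clause has at least one true literal under this assignment.

y1=False, y2=True, y3=False, y4=False, y5=True, y6=True, y7=True, y8=True, y9=True, y10=False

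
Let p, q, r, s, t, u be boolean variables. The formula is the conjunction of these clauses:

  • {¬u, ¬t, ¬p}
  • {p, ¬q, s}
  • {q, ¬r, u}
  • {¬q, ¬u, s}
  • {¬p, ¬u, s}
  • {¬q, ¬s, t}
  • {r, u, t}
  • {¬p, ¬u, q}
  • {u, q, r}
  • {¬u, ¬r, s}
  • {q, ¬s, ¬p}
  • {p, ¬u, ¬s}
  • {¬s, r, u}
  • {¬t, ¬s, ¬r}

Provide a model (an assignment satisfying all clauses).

p = True, q = True, r = True, s = False, t = True, u = False

Branch on p: take p = True.
Set q = True and propagate.
The remaining clauses are satisfied by r = True, s = False, t = True, u = False.
Every clause has at least one true literal under this assignment.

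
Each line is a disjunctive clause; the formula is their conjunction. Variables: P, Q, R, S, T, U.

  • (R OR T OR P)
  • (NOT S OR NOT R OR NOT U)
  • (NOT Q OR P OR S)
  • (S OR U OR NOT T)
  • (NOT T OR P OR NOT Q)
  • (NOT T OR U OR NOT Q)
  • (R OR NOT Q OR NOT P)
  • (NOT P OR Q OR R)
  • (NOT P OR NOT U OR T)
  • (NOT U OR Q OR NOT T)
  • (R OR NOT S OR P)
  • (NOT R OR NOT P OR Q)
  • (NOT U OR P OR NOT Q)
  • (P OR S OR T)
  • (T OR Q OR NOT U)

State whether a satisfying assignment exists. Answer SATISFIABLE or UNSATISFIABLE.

Branch on P: take P = False.
For the remaining variables, Q = False, R = True, S = True, T = False, U = False works.
Every clause has at least one true literal under this assignment.
So P=False  Q=False  R=True  S=True  T=False  U=False is a satisfying assignment.

SATISFIABLE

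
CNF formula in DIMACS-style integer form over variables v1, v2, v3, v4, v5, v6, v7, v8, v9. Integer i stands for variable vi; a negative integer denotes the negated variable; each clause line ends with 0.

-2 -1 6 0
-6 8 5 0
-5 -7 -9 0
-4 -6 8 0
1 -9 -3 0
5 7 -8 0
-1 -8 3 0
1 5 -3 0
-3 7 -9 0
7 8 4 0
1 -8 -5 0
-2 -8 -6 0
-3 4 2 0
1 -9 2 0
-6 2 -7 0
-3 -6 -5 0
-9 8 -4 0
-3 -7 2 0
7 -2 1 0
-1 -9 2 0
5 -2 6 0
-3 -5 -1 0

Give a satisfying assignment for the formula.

v1=True, v2=False, v3=False, v4=False, v5=True, v6=False, v7=True, v8=False, v9=False

v9 occurs only negated in the remaining clauses — set v9 = False.
Set v1 = True and propagate.
Try v2 = False.
Set v3 = False and propagate.
  then v8 is forced to False.
The remaining clauses are satisfied by v4 = False, v5 = True, v6 = False, v7 = True.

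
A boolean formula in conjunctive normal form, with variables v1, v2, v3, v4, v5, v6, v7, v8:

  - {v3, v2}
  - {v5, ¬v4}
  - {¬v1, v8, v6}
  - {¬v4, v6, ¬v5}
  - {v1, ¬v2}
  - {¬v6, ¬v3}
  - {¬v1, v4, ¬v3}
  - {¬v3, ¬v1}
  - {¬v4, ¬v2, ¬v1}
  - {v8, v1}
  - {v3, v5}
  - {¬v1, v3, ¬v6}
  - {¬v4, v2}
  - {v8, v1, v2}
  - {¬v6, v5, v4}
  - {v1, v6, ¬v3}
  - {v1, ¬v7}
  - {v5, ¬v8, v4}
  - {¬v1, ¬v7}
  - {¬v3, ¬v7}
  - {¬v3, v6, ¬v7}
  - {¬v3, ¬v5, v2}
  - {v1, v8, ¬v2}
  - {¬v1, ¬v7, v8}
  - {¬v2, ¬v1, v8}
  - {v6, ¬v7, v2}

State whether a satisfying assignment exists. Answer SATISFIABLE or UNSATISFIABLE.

SATISFIABLE

Pure literal: v7 appears only negated; assign v7 = False.
Branch on v1: take v1 = True.
  then v3 is forced to False.
  then v2 is forced to True.
  then v4 is forced to False.
  then v5 is forced to True.
  then v6 is forced to False.
  then v8 is forced to True.
So v1=True, v2=True, v3=False, v4=False, v5=True, v6=False, v7=False, v8=True is a satisfying assignment.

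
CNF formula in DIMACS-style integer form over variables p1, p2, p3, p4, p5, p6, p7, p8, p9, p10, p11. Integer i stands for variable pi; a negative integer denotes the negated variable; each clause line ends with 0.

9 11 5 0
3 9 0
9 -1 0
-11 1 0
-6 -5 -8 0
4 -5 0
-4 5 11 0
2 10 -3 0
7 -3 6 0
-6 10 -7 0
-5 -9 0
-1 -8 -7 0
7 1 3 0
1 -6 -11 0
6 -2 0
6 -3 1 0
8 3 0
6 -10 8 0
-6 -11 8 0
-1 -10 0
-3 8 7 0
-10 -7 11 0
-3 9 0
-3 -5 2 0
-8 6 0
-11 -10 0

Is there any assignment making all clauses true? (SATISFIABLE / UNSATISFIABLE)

SATISFIABLE

Try p1 = True.
  then p9 is forced to True.
  then p5 is forced to False.
  then p10 is forced to False.
For the remaining variables, p2 = False, p3 = False, p4 = False, p6 = True, p7 = False, p8 = True, p11 = False works.
Every clause has at least one true literal under this assignment.
So p1=True, p2=False, p3=False, p4=False, p5=False, p6=True, p7=False, p8=True, p9=True, p10=False, p11=False is a satisfying assignment.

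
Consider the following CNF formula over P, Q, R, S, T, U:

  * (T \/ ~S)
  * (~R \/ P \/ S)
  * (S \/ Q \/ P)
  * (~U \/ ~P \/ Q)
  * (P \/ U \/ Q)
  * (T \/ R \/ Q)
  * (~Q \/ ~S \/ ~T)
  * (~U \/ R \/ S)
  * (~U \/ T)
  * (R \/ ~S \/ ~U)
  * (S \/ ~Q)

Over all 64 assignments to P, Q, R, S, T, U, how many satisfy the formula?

Satisfying assignments:
  P=F Q=F R=T S=T T=T U=T
  P=T Q=F R=F S=F T=T U=F
  P=T Q=F R=F S=T T=T U=F
  P=T Q=F R=T S=F T=F U=F
  P=T Q=F R=T S=F T=T U=F
  P=T Q=F R=T S=T T=T U=F
Count: 6.

6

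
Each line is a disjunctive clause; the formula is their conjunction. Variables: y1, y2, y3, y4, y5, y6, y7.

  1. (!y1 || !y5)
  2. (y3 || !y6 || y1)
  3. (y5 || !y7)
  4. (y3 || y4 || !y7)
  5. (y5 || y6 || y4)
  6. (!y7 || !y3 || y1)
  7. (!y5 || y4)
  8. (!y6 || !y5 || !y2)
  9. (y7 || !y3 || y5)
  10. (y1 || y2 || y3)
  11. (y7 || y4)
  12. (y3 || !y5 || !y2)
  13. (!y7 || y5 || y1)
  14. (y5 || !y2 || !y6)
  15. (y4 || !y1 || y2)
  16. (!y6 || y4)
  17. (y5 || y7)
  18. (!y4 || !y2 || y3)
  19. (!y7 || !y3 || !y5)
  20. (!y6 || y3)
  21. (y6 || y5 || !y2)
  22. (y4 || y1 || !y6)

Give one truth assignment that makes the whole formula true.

y1=False, y2=False, y3=True, y4=True, y5=True, y6=True, y7=False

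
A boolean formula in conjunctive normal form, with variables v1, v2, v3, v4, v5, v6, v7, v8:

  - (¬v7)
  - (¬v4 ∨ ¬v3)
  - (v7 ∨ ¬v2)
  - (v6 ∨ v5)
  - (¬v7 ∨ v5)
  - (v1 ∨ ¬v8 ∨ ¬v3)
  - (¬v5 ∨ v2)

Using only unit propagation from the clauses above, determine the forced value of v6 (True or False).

True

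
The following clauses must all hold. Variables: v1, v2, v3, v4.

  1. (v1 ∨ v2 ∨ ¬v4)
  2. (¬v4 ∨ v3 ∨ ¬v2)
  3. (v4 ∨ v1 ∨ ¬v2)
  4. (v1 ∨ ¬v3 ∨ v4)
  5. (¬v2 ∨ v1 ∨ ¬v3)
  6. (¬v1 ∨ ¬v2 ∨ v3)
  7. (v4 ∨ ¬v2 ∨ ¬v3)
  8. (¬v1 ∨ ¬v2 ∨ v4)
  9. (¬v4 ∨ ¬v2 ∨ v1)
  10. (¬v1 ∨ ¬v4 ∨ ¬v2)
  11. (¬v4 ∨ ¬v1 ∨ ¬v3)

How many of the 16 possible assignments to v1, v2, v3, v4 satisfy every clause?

The models are:
  v1=0 v2=0 v3=0 v4=0
  v1=1 v2=0 v3=0 v4=0
  v1=1 v2=0 v3=0 v4=1
  v1=1 v2=0 v3=1 v4=0
That's 4 in total.

4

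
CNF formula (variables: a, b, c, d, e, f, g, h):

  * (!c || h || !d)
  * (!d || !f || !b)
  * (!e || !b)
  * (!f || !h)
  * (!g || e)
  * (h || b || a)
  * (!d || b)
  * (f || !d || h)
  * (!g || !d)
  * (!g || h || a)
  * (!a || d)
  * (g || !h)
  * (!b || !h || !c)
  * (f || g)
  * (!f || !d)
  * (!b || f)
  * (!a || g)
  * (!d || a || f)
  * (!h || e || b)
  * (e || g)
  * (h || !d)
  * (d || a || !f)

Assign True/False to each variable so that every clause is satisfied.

a=F, b=F, c=T, d=F, e=T, f=F, g=T, h=T

Check each clause:
  1. (!d || !c || h) — h is true.
  2. (!b || !f || !d) — !f is true.
  3. (!e || !b) — !b is true.
  4. (!f || !h) — !f is true.
  5. (!g || e) — e is true.
  6. (h || b || a) — h is true.
  7. (!d || b) — !d is true.
  8. (!d || f || h) — h is true.
  9. (!d || !g) — !d is true.
  10. (!g || h || a) — h is true.
  11. (d || !a) — !a is true.
  12. (!h || g) — g is true.
  13. (!c || !b || !h) — !b is true.
  14. (g || f) — g is true.
  15. (!f || !d) — !f is true.
  16. (!b || f) — !b is true.
  17. (g || !a) — !a is true.
  18. (!d || a || f) — !d is true.
  19. (b || e || !h) — e is true.
  20. (g || e) — e is true.
  21. (!d || h) — h is true.
  22. (!f || d || a) — !f is true.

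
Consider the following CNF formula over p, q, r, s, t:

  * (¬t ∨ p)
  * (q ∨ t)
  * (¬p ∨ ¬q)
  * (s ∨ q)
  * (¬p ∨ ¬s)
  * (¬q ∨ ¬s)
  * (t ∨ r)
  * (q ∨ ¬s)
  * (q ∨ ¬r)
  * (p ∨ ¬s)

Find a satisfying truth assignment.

p = False, q = True, r = True, s = False, t = False

Check each clause:
  1. (¬t ∨ p) — ¬t is true.
  2. (t ∨ q) — q is true.
  3. (¬q ∨ ¬p) — ¬p is true.
  4. (q ∨ s) — q is true.
  5. (¬p ∨ ¬s) — ¬s is true.
  6. (¬s ∨ ¬q) — ¬s is true.
  7. (t ∨ r) — r is true.
  8. (q ∨ ¬s) — q is true.
  9. (¬r ∨ q) — q is true.
  10. (¬s ∨ p) — ¬s is true.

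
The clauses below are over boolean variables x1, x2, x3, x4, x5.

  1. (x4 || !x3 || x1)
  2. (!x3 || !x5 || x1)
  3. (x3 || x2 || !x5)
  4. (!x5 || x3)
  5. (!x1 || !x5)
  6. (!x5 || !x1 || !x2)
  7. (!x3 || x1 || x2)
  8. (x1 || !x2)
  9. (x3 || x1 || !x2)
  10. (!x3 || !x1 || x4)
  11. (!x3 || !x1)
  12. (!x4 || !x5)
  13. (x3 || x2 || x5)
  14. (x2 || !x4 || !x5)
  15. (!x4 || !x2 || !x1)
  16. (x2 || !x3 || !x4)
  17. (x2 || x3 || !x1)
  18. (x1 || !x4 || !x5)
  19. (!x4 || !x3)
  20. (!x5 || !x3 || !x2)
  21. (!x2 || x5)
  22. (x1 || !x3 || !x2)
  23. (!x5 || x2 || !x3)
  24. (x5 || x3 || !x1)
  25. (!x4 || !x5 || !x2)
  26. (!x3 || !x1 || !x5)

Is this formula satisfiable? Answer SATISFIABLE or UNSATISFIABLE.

x3 = True:
  propagation gives x1=False, x4=True; an empty clause results — contradiction.
x3 = False:
  propagation gives x5=False, x2=True; an empty clause results — contradiction.
Every branch closes, so no satisfying assignment exists.

UNSATISFIABLE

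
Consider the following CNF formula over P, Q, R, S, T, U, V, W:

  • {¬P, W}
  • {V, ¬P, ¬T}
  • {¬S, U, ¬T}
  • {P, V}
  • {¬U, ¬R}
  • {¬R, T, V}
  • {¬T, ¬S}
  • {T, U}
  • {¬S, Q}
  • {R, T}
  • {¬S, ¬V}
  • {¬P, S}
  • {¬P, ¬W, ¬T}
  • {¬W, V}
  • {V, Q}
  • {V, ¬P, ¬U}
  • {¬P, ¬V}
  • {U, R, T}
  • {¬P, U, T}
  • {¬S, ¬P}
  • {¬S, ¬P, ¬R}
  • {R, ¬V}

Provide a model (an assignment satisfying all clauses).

P=F, Q=T, R=T, S=F, T=T, U=F, V=T, W=F

Check each clause:
  1. {W, ¬P} — ¬P is true.
  2. {¬P, ¬T, V} — ¬P is true.
  3. {¬T, ¬S, U} — ¬S is true.
  4. {V, P} — V is true.
  5. {¬R, ¬U} — ¬U is true.
  6. {T, ¬R, V} — T is true.
  7. {¬S, ¬T} — ¬S is true.
  8. {U, T} — T is true.
  9. {Q, ¬S} — Q is true.
  10. {T, R} — R is true.
  11. {¬S, ¬V} — ¬S is true.
  12. {S, ¬P} — ¬P is true.
  13. {¬T, ¬P, ¬W} — ¬W is true.
  14. {¬W, V} — ¬W is true.
  15. {V, Q} — Q is true.
  16. {V, ¬P, ¬U} — ¬U is true.
  17. {¬V, ¬P} — ¬P is true.
  18. {U, R, T} — R is true.
  19. {T, ¬P, U} — T is true.
  20. {¬S, ¬P} — ¬S is true.
  21. {¬S, ¬P, ¬R} — ¬S is true.
  22. {¬V, R} — R is true.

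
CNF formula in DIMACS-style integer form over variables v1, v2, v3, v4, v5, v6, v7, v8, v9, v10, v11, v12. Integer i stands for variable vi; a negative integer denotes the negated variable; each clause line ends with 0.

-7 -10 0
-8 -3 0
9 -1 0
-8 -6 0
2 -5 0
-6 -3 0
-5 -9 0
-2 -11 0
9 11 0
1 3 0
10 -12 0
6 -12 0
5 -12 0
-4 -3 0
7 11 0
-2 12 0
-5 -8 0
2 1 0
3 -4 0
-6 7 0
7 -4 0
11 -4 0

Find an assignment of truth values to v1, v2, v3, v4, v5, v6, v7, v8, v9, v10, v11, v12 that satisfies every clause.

Pure literal: v4 appears only negated; assign v4 = False.
v8 occurs only negated in the remaining clauses — set v8 = False.
Set v1 = True and propagate.
  then v9 is forced to True.
  then v5 is forced to False.
  then v12 is forced to False.
  then v2 is forced to False.
Branch on v3: take v3 = False.
The remaining clauses are satisfied by v6 = False, v7 = True, v10 = False, v11 = False.

v1=1, v2=0, v3=0, v4=0, v5=0, v6=0, v7=1, v8=0, v9=1, v10=0, v11=0, v12=0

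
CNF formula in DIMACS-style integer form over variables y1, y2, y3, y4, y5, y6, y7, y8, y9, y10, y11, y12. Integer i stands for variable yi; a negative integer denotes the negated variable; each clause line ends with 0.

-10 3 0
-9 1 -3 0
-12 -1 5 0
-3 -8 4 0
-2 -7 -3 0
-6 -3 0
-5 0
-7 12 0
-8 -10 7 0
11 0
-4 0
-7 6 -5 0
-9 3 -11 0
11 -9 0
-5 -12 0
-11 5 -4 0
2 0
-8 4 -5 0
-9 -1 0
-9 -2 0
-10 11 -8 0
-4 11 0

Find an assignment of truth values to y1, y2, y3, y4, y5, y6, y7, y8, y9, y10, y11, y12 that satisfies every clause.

Unit propagation: (¬y5) forces y5 = False.
The clause (y11) is unit: y11 must be True.
Unit propagation: (¬y4) forces y4 = False.
(y2) is a unit clause, so y2 = True.
The clause (¬y9) is unit: y9 must be False.
y1 occurs only negated in the remaining clauses — set y1 = False.
y10 occurs only negated in the remaining clauses — set y10 = False.
Set y3 = False and propagate.
For the remaining variables, y6 = True, y7 = False, y8 = True, y12 = False works.
Check each clause:
  1. {¬y10, y3} — ¬y10 is true.
  2. {¬y9, ¬y3, y1} — ¬y3 is true.
  3. {¬y1, ¬y12, y5} — ¬y12 is true.
  4. {¬y8, ¬y3, y4} — ¬y3 is true.
  5. {¬y2, ¬y7, ¬y3} — ¬y7 is true.
  6. {¬y6, ¬y3} — ¬y3 is true.
  7. {¬y5} — ¬y5 is true.
  8. {y12, ¬y7} — ¬y7 is true.
  9. {y7, ¬y8, ¬y10} — ¬y10 is true.
  10. {y11} — y11 is true.
  11. {¬y4} — ¬y4 is true.
  12. {y6, ¬y7, ¬y5} — ¬y7 is true.
  13. {¬y9, ¬y11, y3} — ¬y9 is true.
  14. {y11, ¬y9} — y11 is true.
  15. {¬y12, ¬y5} — ¬y5 is true.
  16. {¬y11, ¬y4, y5} — ¬y4 is true.
  17. {y2} — y2 is true.
  18. {¬y5, y4, ¬y8} — ¬y5 is true.
  19. {¬y1, ¬y9} — ¬y1 is true.
  20. {¬y2, ¬y9} — ¬y9 is true.
  21. {¬y10, y11, ¬y8} — y11 is true.
  22. {y11, ¬y4} — y11 is true.

y1=F, y2=T, y3=F, y4=F, y5=F, y6=T, y7=F, y8=T, y9=F, y10=F, y11=T, y12=F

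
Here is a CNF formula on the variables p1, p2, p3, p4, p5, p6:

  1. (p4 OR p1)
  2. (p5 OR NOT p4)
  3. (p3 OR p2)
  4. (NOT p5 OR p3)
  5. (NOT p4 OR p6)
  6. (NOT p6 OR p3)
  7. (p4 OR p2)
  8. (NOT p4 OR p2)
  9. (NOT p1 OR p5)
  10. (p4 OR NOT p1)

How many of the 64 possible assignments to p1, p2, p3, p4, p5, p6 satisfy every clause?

Satisfying assignments:
  p1=F p2=T p3=T p4=T p5=T p6=T
  p1=T p2=T p3=T p4=T p5=T p6=T
Count: 2.

2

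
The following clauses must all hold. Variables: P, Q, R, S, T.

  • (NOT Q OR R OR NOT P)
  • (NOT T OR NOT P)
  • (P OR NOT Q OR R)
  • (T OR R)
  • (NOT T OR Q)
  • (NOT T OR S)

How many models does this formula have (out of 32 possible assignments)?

9

Split on T, then P.
  T=T, P=T: a clause becomes empty — 0.
  T=T, P=F: remaining (Q,R,S) ∈ {(T,T,T)} — 1.
  T=F, P=T: remaining (Q,R,S) ∈ {(F,T,F); (F,T,T); (T,T,F); (T,T,T)} — 4.
  T=F, P=F: remaining (Q,R,S) ∈ {(F,T,F); (F,T,T); (T,T,F); (T,T,T)} — 4.
Total: 0 + 1 + 4 + 4 = 9.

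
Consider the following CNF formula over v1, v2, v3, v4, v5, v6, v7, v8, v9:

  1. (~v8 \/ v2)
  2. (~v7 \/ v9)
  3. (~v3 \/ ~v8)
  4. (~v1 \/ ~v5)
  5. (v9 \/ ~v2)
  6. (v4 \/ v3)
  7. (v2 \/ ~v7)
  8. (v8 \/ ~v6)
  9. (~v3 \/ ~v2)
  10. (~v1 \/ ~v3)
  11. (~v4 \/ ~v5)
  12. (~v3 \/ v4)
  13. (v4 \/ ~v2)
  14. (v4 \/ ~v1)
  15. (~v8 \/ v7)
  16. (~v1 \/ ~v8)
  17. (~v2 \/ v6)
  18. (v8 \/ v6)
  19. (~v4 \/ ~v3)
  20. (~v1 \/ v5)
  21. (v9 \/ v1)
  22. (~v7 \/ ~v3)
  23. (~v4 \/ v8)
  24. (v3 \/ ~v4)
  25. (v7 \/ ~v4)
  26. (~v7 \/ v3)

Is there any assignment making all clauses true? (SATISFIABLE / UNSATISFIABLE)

UNSATISFIABLE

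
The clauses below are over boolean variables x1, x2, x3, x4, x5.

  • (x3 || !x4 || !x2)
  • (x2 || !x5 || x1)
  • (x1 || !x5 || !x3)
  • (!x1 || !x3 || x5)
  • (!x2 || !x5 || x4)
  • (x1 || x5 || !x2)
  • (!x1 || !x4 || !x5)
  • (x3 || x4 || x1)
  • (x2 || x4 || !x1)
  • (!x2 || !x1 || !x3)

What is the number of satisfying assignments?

5

The models are:
  x1=F x2=F x3=F x4=T x5=F
  x1=F x2=F x3=T x4=F x5=F
  x1=F x2=F x3=T x4=T x5=F
  x1=T x2=F x3=F x4=T x5=F
  x1=T x2=T x3=F x4=F x5=F
That's 5 in total.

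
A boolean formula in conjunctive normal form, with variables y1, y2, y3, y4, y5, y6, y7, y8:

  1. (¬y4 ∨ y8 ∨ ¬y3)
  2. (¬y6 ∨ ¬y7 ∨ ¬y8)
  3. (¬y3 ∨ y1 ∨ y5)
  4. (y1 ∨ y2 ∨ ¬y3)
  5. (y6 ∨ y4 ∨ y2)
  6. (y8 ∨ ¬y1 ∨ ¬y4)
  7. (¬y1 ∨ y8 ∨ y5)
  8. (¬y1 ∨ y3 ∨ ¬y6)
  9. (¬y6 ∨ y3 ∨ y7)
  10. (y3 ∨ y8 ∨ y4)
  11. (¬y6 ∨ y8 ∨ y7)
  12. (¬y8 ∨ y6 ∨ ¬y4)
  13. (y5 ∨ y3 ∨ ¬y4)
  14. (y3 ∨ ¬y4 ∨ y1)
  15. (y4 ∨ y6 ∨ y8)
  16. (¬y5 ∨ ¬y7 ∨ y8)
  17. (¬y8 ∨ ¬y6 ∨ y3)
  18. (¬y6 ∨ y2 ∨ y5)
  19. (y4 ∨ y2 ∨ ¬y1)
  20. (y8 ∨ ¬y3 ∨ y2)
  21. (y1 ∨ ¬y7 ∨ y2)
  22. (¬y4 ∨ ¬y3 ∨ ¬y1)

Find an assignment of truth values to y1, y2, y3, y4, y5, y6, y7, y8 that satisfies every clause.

y1=False, y2=True, y3=True, y4=True, y5=True, y6=True, y7=False, y8=True

Check each clause:
  1. (y8 ∨ ¬y3 ∨ ¬y4) — y8 is true.
  2. (¬y8 ∨ ¬y7 ∨ ¬y6) — ¬y7 is true.
  3. (y5 ∨ ¬y3 ∨ y1) — y5 is true.
  4. (¬y3 ∨ y2 ∨ y1) — y2 is true.
  5. (y2 ∨ y6 ∨ y4) — y2 is true.
  6. (¬y4 ∨ ¬y1 ∨ y8) — y8 is true.
  7. (y5 ∨ y8 ∨ ¬y1) — y8 is true.
  8. (¬y6 ∨ ¬y1 ∨ y3) — y3 is true.
  9. (¬y6 ∨ y3 ∨ y7) — y3 is true.
  10. (y4 ∨ y8 ∨ y3) — y8 is true.
  11. (y8 ∨ y7 ∨ ¬y6) — y8 is true.
  12. (y6 ∨ ¬y8 ∨ ¬y4) — y6 is true.
  13. (y5 ∨ ¬y4 ∨ y3) — y3 is true.
  14. (¬y4 ∨ y1 ∨ y3) — y3 is true.
  15. (y6 ∨ y8 ∨ y4) — y8 is true.
  16. (y8 ∨ ¬y7 ∨ ¬y5) — y8 is true.
  17. (¬y6 ∨ y3 ∨ ¬y8) — y3 is true.
  18. (y2 ∨ ¬y6 ∨ y5) — y2 is true.
  19. (y4 ∨ ¬y1 ∨ y2) — y2 is true.
  20. (y2 ∨ ¬y3 ∨ y8) — y8 is true.
  21. (¬y7 ∨ y1 ∨ y2) — ¬y7 is true.
  22. (¬y1 ∨ ¬y4 ∨ ¬y3) — ¬y1 is true.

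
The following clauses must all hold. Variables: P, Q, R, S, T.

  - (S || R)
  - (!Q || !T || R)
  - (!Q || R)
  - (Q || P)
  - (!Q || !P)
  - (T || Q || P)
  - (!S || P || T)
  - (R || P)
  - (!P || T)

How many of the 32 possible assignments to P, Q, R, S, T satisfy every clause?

The models are:
  P=F Q=T R=T S=F T=F
  P=F Q=T R=T S=F T=T
  P=F Q=T R=T S=T T=T
  P=T Q=F R=F S=T T=T
  P=T Q=F R=T S=F T=T
  P=T Q=F R=T S=T T=T
That's 6 in total.

6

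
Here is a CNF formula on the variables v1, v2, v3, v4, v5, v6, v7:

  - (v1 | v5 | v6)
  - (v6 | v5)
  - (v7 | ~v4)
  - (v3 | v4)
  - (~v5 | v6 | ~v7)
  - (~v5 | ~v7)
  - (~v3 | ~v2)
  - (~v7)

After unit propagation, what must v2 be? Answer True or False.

False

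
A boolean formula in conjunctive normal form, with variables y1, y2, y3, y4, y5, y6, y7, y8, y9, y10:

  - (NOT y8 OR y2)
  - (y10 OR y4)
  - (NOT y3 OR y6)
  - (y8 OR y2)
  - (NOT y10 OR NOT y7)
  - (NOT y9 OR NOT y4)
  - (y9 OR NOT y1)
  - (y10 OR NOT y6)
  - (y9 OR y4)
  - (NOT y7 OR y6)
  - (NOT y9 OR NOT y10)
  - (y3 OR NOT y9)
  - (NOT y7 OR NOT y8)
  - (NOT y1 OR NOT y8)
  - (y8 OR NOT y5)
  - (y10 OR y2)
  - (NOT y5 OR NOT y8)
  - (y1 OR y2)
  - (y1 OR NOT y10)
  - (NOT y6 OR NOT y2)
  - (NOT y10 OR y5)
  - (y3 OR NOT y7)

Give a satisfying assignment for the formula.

y1=False, y2=True, y3=False, y4=True, y5=False, y6=False, y7=False, y8=False, y9=False, y10=False

Pure literal: y7 appears only negated; assign y7 = False.
Branch on y1: take y1 = False.
  then y2 is forced to True.
  then y10 is forced to False.
  then y4 is forced to True.
  then y9 is forced to False.
  then y6 is forced to False.
  then y3 is forced to False.
The remaining clauses are satisfied by y5 = False, y8 = False.
Every clause has at least one true literal under this assignment.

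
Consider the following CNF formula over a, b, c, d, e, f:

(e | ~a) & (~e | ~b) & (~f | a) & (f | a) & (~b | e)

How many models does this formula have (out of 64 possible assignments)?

8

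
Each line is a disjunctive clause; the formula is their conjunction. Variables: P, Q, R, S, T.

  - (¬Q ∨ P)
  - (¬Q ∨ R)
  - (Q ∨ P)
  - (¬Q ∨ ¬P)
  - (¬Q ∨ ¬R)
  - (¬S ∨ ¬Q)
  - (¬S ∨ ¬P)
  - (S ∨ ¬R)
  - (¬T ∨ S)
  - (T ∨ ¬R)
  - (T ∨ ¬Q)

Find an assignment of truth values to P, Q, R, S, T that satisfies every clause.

Try P = True.
  then Q is forced to False.
  then S is forced to False.
  then R is forced to False.
  then T is forced to False.
Every clause has at least one true literal under this assignment.
Check each clause:
  1. (P ∨ ¬Q) — P is true.
  2. (R ∨ ¬Q) — ¬Q is true.
  3. (P ∨ Q) — P is true.
  4. (¬Q ∨ ¬P) — ¬Q is true.
  5. (¬R ∨ ¬Q) — ¬R is true.
  6. (¬Q ∨ ¬S) — ¬S is true.
  7. (¬P ∨ ¬S) — ¬S is true.
  8. (¬R ∨ S) — ¬R is true.
  9. (¬T ∨ S) — ¬T is true.
  10. (¬R ∨ T) — ¬R is true.
  11. (T ∨ ¬Q) — ¬Q is true.

P=T, Q=F, R=F, S=F, T=F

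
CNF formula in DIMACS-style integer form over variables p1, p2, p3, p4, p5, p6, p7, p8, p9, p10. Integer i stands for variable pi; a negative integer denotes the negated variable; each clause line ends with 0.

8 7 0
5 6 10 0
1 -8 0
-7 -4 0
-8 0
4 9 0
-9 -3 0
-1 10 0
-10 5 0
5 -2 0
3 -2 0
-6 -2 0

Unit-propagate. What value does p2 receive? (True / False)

(¬p8) is a unit clause: p8 = False.
(p7 ∨ p8): since p8 = False, the clause reduces to (p7). p7 = True.
From (¬p7 ∨ ¬p4) and p7 = True: p4 = False.
In (p4 ∨ p9), p4 is now false; p9 must hold, so p9 = True.
From (¬p9 ∨ ¬p3) and p9 = True: p3 = False.
In (p3 ∨ ¬p2), p3 is now false; ¬p2 must hold, so p2 = False.

False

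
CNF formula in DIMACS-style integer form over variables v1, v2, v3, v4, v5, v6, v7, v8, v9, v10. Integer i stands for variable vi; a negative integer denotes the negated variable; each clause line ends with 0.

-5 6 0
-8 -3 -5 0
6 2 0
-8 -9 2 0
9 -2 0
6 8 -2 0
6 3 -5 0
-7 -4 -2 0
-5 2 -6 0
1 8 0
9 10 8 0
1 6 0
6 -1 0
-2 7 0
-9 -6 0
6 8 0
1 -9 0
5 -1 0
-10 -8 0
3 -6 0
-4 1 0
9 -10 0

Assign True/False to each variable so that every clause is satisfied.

v1=False  v2=False  v3=True  v4=False  v5=False  v6=True  v7=True  v8=True  v9=False  v10=False

v4 occurs only negated in the remaining clauses — set v4 = False.
Set v1 = False and propagate.
  then v8 is forced to True.
  then v6 is forced to True.
  then v9 is forced to False.
  then v2 is forced to False.
  then v5 is forced to False.
  then v10 is forced to False.
  then v3 is forced to True.
v7 is now unconstrained; take v7 = True.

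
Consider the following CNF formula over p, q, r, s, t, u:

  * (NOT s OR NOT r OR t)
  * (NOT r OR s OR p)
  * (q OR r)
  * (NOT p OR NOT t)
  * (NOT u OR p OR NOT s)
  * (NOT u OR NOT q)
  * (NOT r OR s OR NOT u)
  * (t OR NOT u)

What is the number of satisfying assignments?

10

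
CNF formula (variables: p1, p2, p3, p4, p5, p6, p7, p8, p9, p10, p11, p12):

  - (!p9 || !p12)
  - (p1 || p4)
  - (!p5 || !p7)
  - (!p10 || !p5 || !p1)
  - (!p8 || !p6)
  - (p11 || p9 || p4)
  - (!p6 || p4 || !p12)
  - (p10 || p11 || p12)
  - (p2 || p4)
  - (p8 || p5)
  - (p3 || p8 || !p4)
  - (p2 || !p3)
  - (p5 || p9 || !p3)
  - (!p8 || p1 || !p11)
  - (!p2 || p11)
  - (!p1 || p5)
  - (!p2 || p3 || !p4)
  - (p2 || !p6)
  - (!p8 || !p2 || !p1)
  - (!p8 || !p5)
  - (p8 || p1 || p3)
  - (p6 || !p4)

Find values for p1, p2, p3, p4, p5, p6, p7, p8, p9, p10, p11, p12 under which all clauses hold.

p7 occurs only negated in the remaining clauses — set p7 = False.
Branch on p1: take p1 = False.
  then p4 is forced to True.
  then p6 is forced to True.
  then p8 is forced to False.
  then p5 is forced to True.
  then p3 is forced to True.
  then p2 is forced to True.
  then p11 is forced to True.
For the remaining variables, p9 = True, p10 = False, p12 = False works.
Every clause has at least one true literal under this assignment.

p1 = F, p2 = T, p3 = T, p4 = T, p5 = T, p6 = T, p7 = F, p8 = F, p9 = T, p10 = F, p11 = T, p12 = F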